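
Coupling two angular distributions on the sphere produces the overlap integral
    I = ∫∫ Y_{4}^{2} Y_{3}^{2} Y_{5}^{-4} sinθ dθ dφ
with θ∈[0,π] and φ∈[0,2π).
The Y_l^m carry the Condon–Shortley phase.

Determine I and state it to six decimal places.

0.143343

Checks pass: Σm=0; 12 even; l₃=5∈[1,7].
(2·4+1)(2·3+1)(2·5+1) = 693
Δ: 2! 6! 4! / 13! → 1/180180
sum: t=0:+1/576 t=1:−1/144 t=2:+1/576 = -1/288
3j²(4 3 5; 0 0 0) = Δ·Π!·Σ² = 20/1001  (sign +1)
sum: t=1:−1/2880 t=2:+1/8640 = -1/4320
3j²(4 3 5; 2 2 -4) = Δ·Π!·Σ² = 8/429  (sign +1)
combine: 4πI² = 693·20/1001·8/429 = 480/1859
take √, sign +1: I = 0.14334284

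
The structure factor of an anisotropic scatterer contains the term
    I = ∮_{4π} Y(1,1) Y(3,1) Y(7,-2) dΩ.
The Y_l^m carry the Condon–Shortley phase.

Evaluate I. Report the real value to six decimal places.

0.000000

triangle: need 2≤l₃≤4, have 7; I=0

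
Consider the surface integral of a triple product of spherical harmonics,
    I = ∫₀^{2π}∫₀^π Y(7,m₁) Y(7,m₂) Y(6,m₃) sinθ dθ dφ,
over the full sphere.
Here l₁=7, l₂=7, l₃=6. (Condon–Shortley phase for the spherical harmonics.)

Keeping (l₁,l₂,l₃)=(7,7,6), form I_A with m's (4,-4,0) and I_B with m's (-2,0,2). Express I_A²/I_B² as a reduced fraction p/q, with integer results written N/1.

Shared (l₁,l₂,l₃)=(7,7,6): N and (l;000)² cancel in I_A²/I_B².
A: Δ = 8!·6!·6!/21! = 1/2444321880; Racah Σ t=0..3: t=0:+1/52254720 t=1:−1/11612160 t=2:+1/20736000 t=3:−1/373248000 = -1/46656000; ⇒ 3j(7 7 6; 4 -4 0)² = 352/62985, sgn -1
B: Δ = 8!·6!·6!/21! = 1/2444321880; Racah Σ t=3..7: t=3:−1/24883200 t=4:+1/2488320 t=5:−1/1658880 t=6:+1/6220800 t=7:−1/174182400 = -1/11612160; ⇒ 3j(7 7 6; -2 0 2)² = 150/46189, sgn -1
I_A²/I_B² = (352/62985)/(150/46189) = 1936/1125

1936/1125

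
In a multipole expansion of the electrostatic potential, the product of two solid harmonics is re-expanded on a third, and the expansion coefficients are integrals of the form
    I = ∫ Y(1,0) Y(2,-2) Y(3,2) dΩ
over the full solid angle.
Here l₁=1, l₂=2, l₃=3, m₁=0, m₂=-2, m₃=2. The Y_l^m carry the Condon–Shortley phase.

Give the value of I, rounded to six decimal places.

m-sum 0 ✓  L=6 even ✓  1≤3≤3 ✓
Π(2lᵢ+1) = 3×5×7 = 105
triangle coeff Δ(1,2,3) = 1/105
Σ_t [0,0]: t=0:+1/4 = 1/4
(3j)²=3/35 [(1 2 3; 0 0 0)], sign=-1
Σ_t [0,0]: t=0:+1/24 = 1/24
(3j)²=1/21 [(1 2 3; 0 -2 2)], sign=-1
⇒ 4πI² = 3/7
I = (+1)√(3/7/(4π)) = 0.18467439

0.184674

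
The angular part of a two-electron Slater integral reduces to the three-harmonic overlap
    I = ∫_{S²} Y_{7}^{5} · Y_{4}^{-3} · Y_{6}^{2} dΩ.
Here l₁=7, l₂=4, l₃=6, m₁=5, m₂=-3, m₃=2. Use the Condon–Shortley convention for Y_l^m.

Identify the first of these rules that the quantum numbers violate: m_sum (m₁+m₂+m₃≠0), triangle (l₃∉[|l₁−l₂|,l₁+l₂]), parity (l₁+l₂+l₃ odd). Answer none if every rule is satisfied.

Σmᵢ = 4  ✗
l₃∈[|l₁−l₂|,l₁+l₂]=[3,11], have l₃=6
Σlᵢ = 17 ⇒ odd

m_sum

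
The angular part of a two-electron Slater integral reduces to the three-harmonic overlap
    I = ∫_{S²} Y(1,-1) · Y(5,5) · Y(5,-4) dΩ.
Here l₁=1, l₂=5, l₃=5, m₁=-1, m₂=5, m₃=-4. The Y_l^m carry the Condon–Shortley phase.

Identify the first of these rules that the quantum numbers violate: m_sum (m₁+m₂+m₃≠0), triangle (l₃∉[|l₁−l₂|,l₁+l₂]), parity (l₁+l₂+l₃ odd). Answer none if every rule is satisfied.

azimuthal sum: -1 + 5 − 4 = 0  ✓
4 ≤ 5 ≤ 6 (triangle on l)  ✓
L = 1 + 5 + 5 = 11 (odd)  ✗

parity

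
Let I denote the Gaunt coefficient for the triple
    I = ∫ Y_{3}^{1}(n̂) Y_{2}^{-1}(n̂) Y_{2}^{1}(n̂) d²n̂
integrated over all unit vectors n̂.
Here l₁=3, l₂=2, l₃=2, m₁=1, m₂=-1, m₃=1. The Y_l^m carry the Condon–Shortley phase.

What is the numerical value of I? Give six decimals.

1 − 1 + 1 = 1 ≠ 0: azimuthal integral kills it; I = 0

0.000000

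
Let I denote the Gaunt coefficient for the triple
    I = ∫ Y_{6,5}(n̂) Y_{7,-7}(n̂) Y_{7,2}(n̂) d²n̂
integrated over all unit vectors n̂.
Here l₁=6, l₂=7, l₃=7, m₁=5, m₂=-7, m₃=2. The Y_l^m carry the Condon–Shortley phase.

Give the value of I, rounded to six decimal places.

-0.092634

m-sum 0 ✓  L=20 even ✓  1≤7≤13 ✓
Π(2lᵢ+1) = 13×15×15 = 2925
triangle coeff Δ(6,7,7) = 1/2444321880
Σ_t [0,6]: t=0:+1/2612736000 t=1:−1/20736000 t=2:+1/1658880 t=3:−1/746496 t=4:+1/1658880 t=5:−1/20736000 t=6:+1/2612736000 = -1/4354560
(3j)²=1000/138567 [(6 7 7; 0 0 0)], sign=+1
Σ_t [0,0]: t=0:+1/3483648000 = 1/3483648000
(3j)²=33/6460 [(6 7 7; 5 -7 2)], sign=-1
⇒ 4πI² = 11250/104329
I = (-1)√(11250/104329/(4π)) = -0.09263366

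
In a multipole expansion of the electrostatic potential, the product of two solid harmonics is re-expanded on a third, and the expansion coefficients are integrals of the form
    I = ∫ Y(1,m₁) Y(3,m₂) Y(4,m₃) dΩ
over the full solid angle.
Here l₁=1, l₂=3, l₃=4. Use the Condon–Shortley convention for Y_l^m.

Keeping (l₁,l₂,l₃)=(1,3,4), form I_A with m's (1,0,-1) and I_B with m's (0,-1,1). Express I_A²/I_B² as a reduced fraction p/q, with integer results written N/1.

Same 1,3,4: normalisation and zero-m 3j drop out of the ratio.
A: Δ: 0! 2! 6! / 9! → 1/252; sum: t=0:+1/72 = 1/72; 3j²(1 3 4; 1 0 -1) = Δ·Π!·Σ² = 5/126  (sign -1)
B: Δ: 0! 2! 6! / 9! → 1/252; sum: t=0:+1/48 = 1/48; 3j²(1 3 4; 0 -1 1) = Δ·Π!·Σ² = 5/84  (sign -1)
I_A²/I_B² = (5/126)/(5/84) = 2/3

2/3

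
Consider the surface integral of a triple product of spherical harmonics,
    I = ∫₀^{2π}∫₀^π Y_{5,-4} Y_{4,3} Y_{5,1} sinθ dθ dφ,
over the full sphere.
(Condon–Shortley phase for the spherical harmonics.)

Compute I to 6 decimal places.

-0.168084

m-sum 0 ✓  L=14 even ✓  1≤5≤9 ✓
Π(2lᵢ+1) = 11×9×11 = 1089
triangle coeff Δ(5,4,5) = 1/3153150
Σ_t [0,4]: t=0:+1/69120 t=1:−1/1728 t=2:+1/576 t=3:−1/1728 t=4:+1/69120 = 7/11520
(3j)²=2/143 [(5 4 5; 0 0 0)], sign=-1
Σ_t [3,4]: t=3:−1/103680 t=4:+1/17280 = 1/20736
(3j)²=10/429 [(5 4 5; -4 3 1)], sign=+1
⇒ 4πI² = 60/169
I = (-1)√(60/169/(4π)) = -0.16808437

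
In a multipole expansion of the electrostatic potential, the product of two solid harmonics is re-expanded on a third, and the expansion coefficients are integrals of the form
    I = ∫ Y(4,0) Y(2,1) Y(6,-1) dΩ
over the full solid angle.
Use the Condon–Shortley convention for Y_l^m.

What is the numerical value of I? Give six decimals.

Checks pass: Σm=0; 12 even; l₃=6∈[2,6].
(2·4+1)(2·2+1)(2·6+1) = 585
Δ: 0! 8! 4! / 13! → 1/6435
sum: t=0:+1/2304 = 1/2304
3j²(4 2 6; 0 0 0) = Δ·Π!·Σ² = 5/143  (sign +1)
sum: t=0:+1/3456 = 1/3456
3j²(4 2 6; 0 1 -1) = Δ·Π!·Σ² = 35/1287  (sign -1)
combine: 4πI² = 585·5/143·35/1287 = 875/1573
take √, sign -1: I = -0.21039467

-0.210395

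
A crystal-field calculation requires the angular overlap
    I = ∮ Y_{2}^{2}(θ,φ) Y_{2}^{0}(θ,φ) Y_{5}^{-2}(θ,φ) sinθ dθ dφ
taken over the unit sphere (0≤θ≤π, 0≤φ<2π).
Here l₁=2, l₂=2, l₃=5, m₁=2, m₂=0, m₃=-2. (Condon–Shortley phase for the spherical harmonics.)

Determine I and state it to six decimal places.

0.000000

l₃=5 ∉ [0,4] — triangle fails ⇒ I = 0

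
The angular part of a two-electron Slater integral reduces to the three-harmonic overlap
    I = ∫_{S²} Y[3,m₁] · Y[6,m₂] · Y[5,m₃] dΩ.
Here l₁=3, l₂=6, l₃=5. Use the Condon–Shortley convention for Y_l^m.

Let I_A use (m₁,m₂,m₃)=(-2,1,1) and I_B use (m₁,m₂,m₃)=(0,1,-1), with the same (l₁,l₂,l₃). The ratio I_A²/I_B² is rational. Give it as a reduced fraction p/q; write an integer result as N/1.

Shared (l₁,l₂,l₃)=(3,6,5): N and (l;000)² cancel in I_A²/I_B².
A: Δ = 4!·2!·8!/15! = 1/675675; Racah Σ t=3..4: t=3:−1/6912 t=4:+1/17280 = -1/11520; ⇒ 3j(3 6 5; -2 1 1)² = 2/143, sgn -1
B: Δ = 4!·2!·8!/15! = 1/675675; Racah Σ t=1..3: t=1:−1/17280 t=2:+1/2880 t=3:−1/6912 = 1/6912; ⇒ 3j(3 6 5; 0 1 -1)² = 5/429, sgn +1
I_A²/I_B² = (2/143)/(5/429) = 6/5

6/5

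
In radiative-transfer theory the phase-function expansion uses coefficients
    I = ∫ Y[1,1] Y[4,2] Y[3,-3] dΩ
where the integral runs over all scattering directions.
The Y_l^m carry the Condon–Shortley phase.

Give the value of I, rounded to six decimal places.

0.061558

Checks pass: Σm=0; 8 even; l₃=3∈[3,5].
(2·1+1)(2·4+1)(2·3+1) = 189
Δ: 2! 0! 6! / 9! → 1/252
sum: t=1:−1/36 = -1/36
3j²(1 4 3; 0 0 0) = Δ·Π!·Σ² = 4/63  (sign +1)
sum: t=0:+1/1440 = 1/1440
3j²(1 4 3; 1 2 -3) = Δ·Π!·Σ² = 1/252  (sign +1)
combine: 4πI² = 189·4/63·1/252 = 1/21
take √, sign +1: I = 0.06155813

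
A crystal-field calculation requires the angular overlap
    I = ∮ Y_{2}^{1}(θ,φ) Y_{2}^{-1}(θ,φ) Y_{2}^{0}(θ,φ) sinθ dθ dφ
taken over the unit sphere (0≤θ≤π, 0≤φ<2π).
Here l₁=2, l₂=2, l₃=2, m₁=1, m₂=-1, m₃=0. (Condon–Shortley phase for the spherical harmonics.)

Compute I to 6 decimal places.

Checks pass: Σm=0; 6 even; l₃=2∈[0,4].
(2·2+1)(2·2+1)(2·2+1) = 125
Δ: 2! 2! 2! / 7! → 1/630
sum: t=0:+1/8 t=1:−1/1 t=2:+1/8 = -3/4
3j²(2 2 2; 0 0 0) = Δ·Π!·Σ² = 2/35  (sign -1)
sum: t=0:+1/2 t=1:−1/4 = 1/4
3j²(2 2 2; 1 -1 0) = Δ·Π!·Σ² = 1/70  (sign +1)
combine: 4πI² = 125·2/35·1/70 = 5/49
take √, sign -1: I = -0.09011188

-0.090112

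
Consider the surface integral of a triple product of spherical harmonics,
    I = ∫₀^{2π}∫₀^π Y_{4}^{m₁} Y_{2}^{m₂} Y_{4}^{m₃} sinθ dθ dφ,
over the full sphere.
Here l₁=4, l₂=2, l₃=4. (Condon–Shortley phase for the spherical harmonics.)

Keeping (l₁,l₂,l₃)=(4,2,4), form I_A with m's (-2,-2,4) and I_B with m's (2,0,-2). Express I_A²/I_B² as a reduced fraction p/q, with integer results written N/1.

21/8

Shared (l₁,l₂,l₃)=(4,2,4): N and (l;000)² cancel in I_A²/I_B².
A: Δ = 2!·6!·2!/11! = 1/13860; Racah Σ t=0..0: t=0:+1/2880 = 1/2880; ⇒ 3j(4 2 4; -2 -2 4)² = 2/165, sgn +1
B: Δ = 2!·6!·2!/11! = 1/13860; Racah Σ t=0..2: t=0:+1/192 t=1:−1/120 t=2:+1/2880 = -1/360; ⇒ 3j(4 2 4; 2 0 -2)² = 16/3465, sgn -1
I_A²/I_B² = (2/165)/(16/3465) = 21/8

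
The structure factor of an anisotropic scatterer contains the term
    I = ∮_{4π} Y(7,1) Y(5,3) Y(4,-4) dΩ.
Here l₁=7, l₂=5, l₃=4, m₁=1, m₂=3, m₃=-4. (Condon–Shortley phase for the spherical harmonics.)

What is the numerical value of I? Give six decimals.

0.073615

m-sum 0 ✓  L=16 even ✓  2≤4≤12 ✓
Π(2lᵢ+1) = 15×11×9 = 1485
triangle coeff Δ(7,5,4) = 1/6126120
Σ_t [3,5]: t=3:−1/69120 t=4:+1/20736 t=5:−1/69120 = 1/51840
(3j)²=280/21879 [(7 5 4; 0 0 0)], sign=+1
Σ_t [6,6]: t=6:+1/2073600 = 1/2073600
(3j)²=392/109395 [(7 5 4; 1 3 -4)], sign=+1
⇒ 4πI² = 109760/1611753
I = (+1)√(109760/1611753/(4π)) = 0.07361526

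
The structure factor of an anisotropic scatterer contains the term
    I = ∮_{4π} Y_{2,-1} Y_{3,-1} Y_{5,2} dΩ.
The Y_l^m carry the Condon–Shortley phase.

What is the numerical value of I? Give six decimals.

Checks pass: Σm=0; 10 even; l₃=5∈[1,5].
(2·2+1)(2·3+1)(2·5+1) = 385
Δ: 0! 4! 6! / 11! → 1/2310
sum: t=0:+1/144 = 1/144
3j²(2 3 5; 0 0 0) = Δ·Π!·Σ² = 10/231  (sign -1)
sum: t=0:+1/288 = 1/288
3j²(2 3 5; -1 -1 2) = Δ·Π!·Σ² = 1/22  (sign -1)
combine: 4πI² = 385·10/231·1/22 = 25/33
take √, sign +1: I = 0.24553200

0.245532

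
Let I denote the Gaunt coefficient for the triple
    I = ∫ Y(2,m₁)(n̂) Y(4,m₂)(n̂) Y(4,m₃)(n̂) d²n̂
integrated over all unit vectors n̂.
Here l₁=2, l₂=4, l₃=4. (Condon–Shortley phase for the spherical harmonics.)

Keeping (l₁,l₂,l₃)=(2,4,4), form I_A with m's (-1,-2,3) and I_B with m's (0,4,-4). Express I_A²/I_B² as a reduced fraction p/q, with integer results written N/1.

75/112

Shared (l₁,l₂,l₃)=(2,4,4): N and (l;000)² cancel in I_A²/I_B².
A: Δ = 2!·2!·6!/11! = 1/13860; Racah Σ t=1..2: t=1:−1/240 t=2:+1/1440 = -1/288; ⇒ 3j(2 4 4; -1 -2 3)² = 5/132, sgn +1
B: Δ = 2!·2!·6!/11! = 1/13860; Racah Σ t=2..2: t=2:+1/2880 = 1/2880; ⇒ 3j(2 4 4; 0 4 -4)² = 28/495, sgn +1
I_A²/I_B² = (5/132)/(28/495) = 75/112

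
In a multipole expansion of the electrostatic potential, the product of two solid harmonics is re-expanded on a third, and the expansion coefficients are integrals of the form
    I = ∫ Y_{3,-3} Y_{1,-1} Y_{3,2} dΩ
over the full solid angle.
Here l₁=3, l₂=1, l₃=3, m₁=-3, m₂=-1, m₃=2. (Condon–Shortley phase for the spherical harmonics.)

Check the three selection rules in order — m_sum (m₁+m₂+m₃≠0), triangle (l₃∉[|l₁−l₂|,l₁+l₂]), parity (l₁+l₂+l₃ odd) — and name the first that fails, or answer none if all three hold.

Σmᵢ = -2  ✗
l₃∈[|l₁−l₂|,l₁+l₂]=[2,4], have l₃=3
Σlᵢ = 7 ⇒ odd

m_sum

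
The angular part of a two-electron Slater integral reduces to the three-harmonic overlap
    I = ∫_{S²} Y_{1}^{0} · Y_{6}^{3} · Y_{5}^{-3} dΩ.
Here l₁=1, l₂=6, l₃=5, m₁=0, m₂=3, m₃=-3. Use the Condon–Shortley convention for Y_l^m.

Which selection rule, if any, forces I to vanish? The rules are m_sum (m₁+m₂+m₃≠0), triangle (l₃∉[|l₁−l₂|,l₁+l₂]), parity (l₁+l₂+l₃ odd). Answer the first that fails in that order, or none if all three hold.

m₁+m₂+m₃ = 0 + 3 − 3 = 0  ✓
triangle: |1−6|=5 ≤ l₃=5 ≤ 1+6=7  ✓
parity: l₁+l₂+l₃ = 12 is even  ✓

none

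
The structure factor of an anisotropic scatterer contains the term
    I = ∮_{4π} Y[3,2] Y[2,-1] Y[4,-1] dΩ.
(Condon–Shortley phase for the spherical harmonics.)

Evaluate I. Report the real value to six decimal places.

l₁+l₂+l₃=9 is odd: 3j(l;000)=0 ⇒ I=0

0.000000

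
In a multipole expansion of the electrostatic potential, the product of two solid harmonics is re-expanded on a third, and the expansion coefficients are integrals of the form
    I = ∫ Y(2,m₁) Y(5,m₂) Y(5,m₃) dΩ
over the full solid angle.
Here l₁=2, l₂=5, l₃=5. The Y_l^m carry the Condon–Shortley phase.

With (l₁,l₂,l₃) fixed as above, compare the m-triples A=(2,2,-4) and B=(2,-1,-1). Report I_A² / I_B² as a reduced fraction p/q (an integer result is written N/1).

12/25

l's match ⇒ only the (l;m) 3-j factors differ between A and B.
A: triangle coeff Δ(2,5,5) = 1/38610; Σ_t [0,0]: t=0:+1/20160 = 1/20160; (3j)²=12/715 [(2 5 5; 2 2 -4)], sign=-1
B: triangle coeff Δ(2,5,5) = 1/38610; Σ_t [0,0]: t=0:+1/2304 = 1/2304; (3j)²=5/143 [(2 5 5; 2 -1 -1)], sign=+1
I_A²/I_B² = (12/715)/(5/143) = 12/25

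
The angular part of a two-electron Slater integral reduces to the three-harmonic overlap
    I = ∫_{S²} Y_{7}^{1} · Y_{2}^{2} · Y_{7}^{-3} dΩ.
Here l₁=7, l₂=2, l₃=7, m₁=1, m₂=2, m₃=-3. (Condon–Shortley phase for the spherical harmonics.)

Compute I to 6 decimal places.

Checks pass: Σm=0; 16 even; l₃=7∈[5,9].
(2·7+1)(2·2+1)(2·7+1) = 1125
Δ: 2! 12! 2! / 17! → 1/185640
sum: t=0:+1/2419200 t=1:−1/518400 t=2:+1/2419200 = -1/907200
3j²(7 2 7; 0 0 0) = Δ·Π!·Σ² = 56/3315  (sign +1)
sum: t=2:+1/3870720 = 1/3870720
3j²(7 2 7; 1 2 -3) = Δ·Π!·Σ² = 135/6188  (sign +1)
combine: 4πI² = 1125·56/3315·135/6188 = 20250/48841
take √, sign +1: I = 0.18164160

0.181642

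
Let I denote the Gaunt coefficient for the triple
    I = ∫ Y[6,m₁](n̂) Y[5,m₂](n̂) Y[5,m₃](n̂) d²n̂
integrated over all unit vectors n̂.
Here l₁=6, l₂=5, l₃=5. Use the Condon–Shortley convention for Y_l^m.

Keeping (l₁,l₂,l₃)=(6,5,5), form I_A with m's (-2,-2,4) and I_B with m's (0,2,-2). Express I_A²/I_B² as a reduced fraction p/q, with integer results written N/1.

35/36

Same 6,5,5: normalisation and zero-m 3j drop out of the ratio.
A: Δ: 6! 6! 4! / 17! → 1/28588560; sum: t=2:+1/207360 t=3:−1/103680 = -1/207360; 3j²(6 5 5; -2 -2 4) = Δ·Π!·Σ² = 21/2431  (sign +1)
B: Δ: 6! 6! 4! / 17! → 1/28588560; sum: t=3:−1/31104 t=4:+1/13824 t=5:−1/57600 t=6:+1/3110400 = 1/43200; 3j²(6 5 5; 0 2 -2) = Δ·Π!·Σ² = 108/12155  (sign -1)
I_A²/I_B² = (21/2431)/(108/12155) = 35/36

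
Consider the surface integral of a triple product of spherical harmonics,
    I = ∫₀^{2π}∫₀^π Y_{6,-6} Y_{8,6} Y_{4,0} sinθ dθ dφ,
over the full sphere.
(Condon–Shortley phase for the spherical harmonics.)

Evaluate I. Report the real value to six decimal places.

-0.171490

Checks pass: Σm=0; 18 even; l₃=4∈[2,14].
(2·6+1)(2·8+1)(2·4+1) = 1989
Δ: 10! 2! 6! / 19! → 1/23279256
sum: t=4:+1/1658880 t=5:−1/518400 t=6:+1/1658880 = -1/1382400
3j²(6 8 4; 0 0 0) = Δ·Π!·Σ² = 504/46189  (sign -1)
sum: t=10:+1/348364800 = 1/348364800
3j²(6 8 4; -6 6 0) = Δ·Π!·Σ² = 11/646  (sign +1)
combine: 4πI² = 1989·504/46189·11/646 = 2268/6137
take √, sign -1: I = -0.17148989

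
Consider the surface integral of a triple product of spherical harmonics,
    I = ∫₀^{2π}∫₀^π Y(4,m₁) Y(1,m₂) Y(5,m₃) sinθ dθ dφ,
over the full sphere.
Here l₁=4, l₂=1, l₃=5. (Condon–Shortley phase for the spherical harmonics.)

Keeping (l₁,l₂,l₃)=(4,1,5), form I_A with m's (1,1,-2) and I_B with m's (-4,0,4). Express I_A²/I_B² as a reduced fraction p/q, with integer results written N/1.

7/3

Shared (l₁,l₂,l₃)=(4,1,5): N and (l;000)² cancel in I_A²/I_B².
A: Δ = 0!·8!·2!/11! = 1/495; Racah Σ t=0..0: t=0:+1/1440 = 1/1440; ⇒ 3j(4 1 5; 1 1 -2)² = 7/165, sgn -1
B: Δ = 0!·8!·2!/11! = 1/495; Racah Σ t=0..0: t=0:+1/40320 = 1/40320; ⇒ 3j(4 1 5; -4 0 4)² = 1/55, sgn -1
I_A²/I_B² = (7/165)/(1/55) = 7/3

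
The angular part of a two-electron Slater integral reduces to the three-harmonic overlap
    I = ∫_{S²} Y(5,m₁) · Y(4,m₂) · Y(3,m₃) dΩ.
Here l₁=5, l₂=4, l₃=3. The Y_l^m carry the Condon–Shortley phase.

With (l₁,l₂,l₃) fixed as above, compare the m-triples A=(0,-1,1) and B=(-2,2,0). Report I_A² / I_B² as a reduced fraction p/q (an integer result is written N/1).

Shared (l₁,l₂,l₃)=(5,4,3): N and (l;000)² cancel in I_A²/I_B².
A: Δ = 6!·4!·2!/13! = 1/180180; Racah Σ t=1..3: t=1:−1/5760 t=2:+1/288 t=3:−1/288 = -1/5760; ⇒ 3j(5 4 3; 0 -1 1)² = 1/12012, sgn -1
B: Δ = 6!·4!·2!/13! = 1/180180; Racah Σ t=4..6: t=4:+1/576 t=5:−1/480 t=6:+1/8640 = -1/4320; ⇒ 3j(5 4 3; -2 2 0)² = 1/2145, sgn +1
I_A²/I_B² = (1/12012)/(1/2145) = 5/28

5/28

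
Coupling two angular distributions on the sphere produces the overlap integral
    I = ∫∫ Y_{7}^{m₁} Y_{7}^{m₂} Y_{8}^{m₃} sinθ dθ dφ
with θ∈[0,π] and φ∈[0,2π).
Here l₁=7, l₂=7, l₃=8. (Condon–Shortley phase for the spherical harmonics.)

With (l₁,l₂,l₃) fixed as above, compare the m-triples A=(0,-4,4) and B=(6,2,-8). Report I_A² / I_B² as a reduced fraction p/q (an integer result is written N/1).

17689/45630

Same 7,7,8: normalisation and zero-m 3j drop out of the ratio.
A: Δ: 6! 8! 8! / 23! → 1/22086194130; sum: t=0:+1/2612736000 t=1:−1/248832000 t=2:+1/174182400 t=3:−1/836075520 = 19/20901888000; 3j²(7 7 8; 0 -4 4) = Δ·Π!·Σ² = 133/50830  (sign +1)
B: Δ: 6! 8! 8! / 23! → 1/22086194130; sum: t=1:−1/195084288000 = -1/195084288000; 3j²(7 7 8; 6 2 -8) = Δ·Π!·Σ² = 351/52003  (sign -1)
I_A²/I_B² = (133/50830)/(351/52003) = 17689/45630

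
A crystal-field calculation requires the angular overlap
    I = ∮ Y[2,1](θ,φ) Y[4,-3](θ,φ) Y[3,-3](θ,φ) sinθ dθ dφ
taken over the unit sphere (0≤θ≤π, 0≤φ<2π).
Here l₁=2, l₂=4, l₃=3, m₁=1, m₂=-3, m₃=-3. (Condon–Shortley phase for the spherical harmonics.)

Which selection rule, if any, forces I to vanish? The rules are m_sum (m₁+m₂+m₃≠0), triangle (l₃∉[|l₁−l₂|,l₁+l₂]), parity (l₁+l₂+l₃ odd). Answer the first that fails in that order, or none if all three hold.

m_sum

Σmᵢ = -5  ✗
l₃∈[|l₁−l₂|,l₁+l₂]=[2,6], have l₃=3
Σlᵢ = 9 ⇒ odd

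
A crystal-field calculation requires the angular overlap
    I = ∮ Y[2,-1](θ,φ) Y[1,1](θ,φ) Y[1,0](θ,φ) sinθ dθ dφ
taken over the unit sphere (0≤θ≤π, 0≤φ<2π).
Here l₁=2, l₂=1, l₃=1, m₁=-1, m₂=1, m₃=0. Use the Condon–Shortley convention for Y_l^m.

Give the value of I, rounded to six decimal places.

-0.218510

Rules hold: Σm=0, L=4 even, 1≤1≤3.
N = 5·3·3 = 45
Δ = 2!·2!·0!/5! = 1/30
Racah Σ t=1..1: t=1:−1/1 = -1/1
⇒ 3j(2 1 1; 0 0 0)² = 2/15, sgn +1
Racah Σ t=2..2: t=2:+1/2 = 1/2
⇒ 3j(2 1 1; -1 1 0)² = 1/10, sgn -1
4πI² = N·(3j₀)²·(3jₘ)² = 3/5
I = -1·√(0.6/4π) = -0.21850969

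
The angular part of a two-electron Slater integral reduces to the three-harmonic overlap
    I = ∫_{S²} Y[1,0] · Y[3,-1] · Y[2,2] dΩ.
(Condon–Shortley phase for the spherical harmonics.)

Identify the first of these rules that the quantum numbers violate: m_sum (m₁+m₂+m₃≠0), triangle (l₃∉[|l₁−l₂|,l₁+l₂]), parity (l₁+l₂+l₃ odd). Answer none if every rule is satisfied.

azimuthal sum: 0 − 1 + 2 = 1  ✗
2 ≤ 2 ≤ 4 (triangle on l)
L = 1 + 3 + 2 = 6 (even)

m_sum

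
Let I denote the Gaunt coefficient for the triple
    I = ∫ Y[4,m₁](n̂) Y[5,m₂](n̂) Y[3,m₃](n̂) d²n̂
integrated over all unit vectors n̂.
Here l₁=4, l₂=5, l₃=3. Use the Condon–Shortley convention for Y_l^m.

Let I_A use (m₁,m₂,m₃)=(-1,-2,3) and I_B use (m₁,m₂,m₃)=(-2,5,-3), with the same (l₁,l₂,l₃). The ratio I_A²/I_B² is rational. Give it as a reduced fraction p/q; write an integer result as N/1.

5/3

l's match ⇒ only the (l;m) 3-j factors differ between A and B.
A: triangle coeff Δ(4,5,3) = 1/180180; Σ_t [3,3]: t=3:−1/1728 = -1/1728; (3j)²=25/858 [(4 5 3; -1 -2 3)], sign=-1
B: triangle coeff Δ(4,5,3) = 1/180180; Σ_t [6,6]: t=6:+1/34560 = 1/34560; (3j)²=5/286 [(4 5 3; -2 5 -3)], sign=+1
I_A²/I_B² = (25/858)/(5/286) = 5/3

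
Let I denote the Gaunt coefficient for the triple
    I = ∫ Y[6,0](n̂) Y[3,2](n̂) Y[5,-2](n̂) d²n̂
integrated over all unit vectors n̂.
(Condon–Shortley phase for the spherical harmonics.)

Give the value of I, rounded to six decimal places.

m-sum 0 ✓  L=14 even ✓  3≤5≤9 ✓
Π(2lᵢ+1) = 13×7×11 = 1001
triangle coeff Δ(6,3,5) = 1/675675
Σ_t [1,3]: t=1:−1/8640 t=2:+1/2304 t=3:−1/8640 = 7/34560
(3j)²=7/429 [(6 3 5; 0 0 0)], sign=-1
Σ_t [3,4]: t=3:−1/8640 t=4:+1/34560 = -1/11520
(3j)²=3/143 [(6 3 5; 0 2 -2)], sign=+1
⇒ 4πI² = 49/143
I = (-1)√(49/143/(4π)) = -0.16512966

-0.165130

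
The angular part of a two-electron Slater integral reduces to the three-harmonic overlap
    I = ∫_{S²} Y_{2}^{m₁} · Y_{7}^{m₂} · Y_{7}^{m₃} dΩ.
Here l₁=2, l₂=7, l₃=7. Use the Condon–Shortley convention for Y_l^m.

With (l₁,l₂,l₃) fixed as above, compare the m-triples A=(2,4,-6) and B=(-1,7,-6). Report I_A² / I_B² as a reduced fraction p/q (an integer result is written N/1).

36/91

l's match ⇒ only the (l;m) 3-j factors differ between A and B.
A: triangle coeff Δ(2,7,7) = 1/185640; Σ_t [0,0]: t=0:+1/159667200 = 1/159667200; (3j)²=9/1190 [(2 7 7; 2 4 -6)], sign=-1
B: triangle coeff Δ(2,7,7) = 1/185640; Σ_t [2,2]: t=2:+1/958003200 = 1/958003200; (3j)²=13/680 [(2 7 7; -1 7 -6)], sign=-1
I_A²/I_B² = (9/1190)/(13/680) = 36/91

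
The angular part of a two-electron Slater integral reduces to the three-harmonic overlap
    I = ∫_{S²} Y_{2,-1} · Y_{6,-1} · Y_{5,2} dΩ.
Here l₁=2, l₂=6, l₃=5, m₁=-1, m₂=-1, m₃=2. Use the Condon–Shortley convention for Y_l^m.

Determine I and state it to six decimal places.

0.000000

L=13 odd ⇒ parity kills the (l;000) factor ⇒ I = 0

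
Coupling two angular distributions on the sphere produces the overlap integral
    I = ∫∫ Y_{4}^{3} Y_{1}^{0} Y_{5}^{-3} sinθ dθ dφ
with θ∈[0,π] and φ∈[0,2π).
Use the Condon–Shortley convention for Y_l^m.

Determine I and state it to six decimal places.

Rules hold: Σm=0, L=10 even, 3≤5≤5.
N = 9·3·11 = 297
Δ = 0!·8!·2!/11! = 1/495
Racah Σ t=0..0: t=0:+1/576 = 1/576
⇒ 3j(4 1 5; 0 0 0)² = 5/99, sgn -1
Racah Σ t=0..0: t=0:+1/5040 = 1/5040
⇒ 3j(4 1 5; 3 0 -3)² = 16/495, sgn +1
4πI² = N·(3j₀)²·(3jₘ)² = 16/33
I = -1·√(0.484848/4π) = -0.19642560

-0.196426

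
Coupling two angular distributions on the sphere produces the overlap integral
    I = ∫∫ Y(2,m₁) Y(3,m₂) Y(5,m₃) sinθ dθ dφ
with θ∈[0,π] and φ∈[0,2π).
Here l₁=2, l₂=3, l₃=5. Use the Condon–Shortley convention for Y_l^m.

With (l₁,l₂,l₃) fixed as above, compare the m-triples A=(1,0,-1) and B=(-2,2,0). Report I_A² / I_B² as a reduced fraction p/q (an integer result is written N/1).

l's match ⇒ only the (l;m) 3-j factors differ between A and B.
A: triangle coeff Δ(2,3,5) = 1/2310; Σ_t [0,0]: t=0:+1/216 = 1/216; (3j)²=8/231 [(2 3 5; 1 0 -1)], sign=+1
B: triangle coeff Δ(2,3,5) = 1/2310; Σ_t [0,0]: t=0:+1/2880 = 1/2880; (3j)²=1/462 [(2 3 5; -2 2 0)], sign=-1
I_A²/I_B² = (8/231)/(1/462) = 16/1

16/1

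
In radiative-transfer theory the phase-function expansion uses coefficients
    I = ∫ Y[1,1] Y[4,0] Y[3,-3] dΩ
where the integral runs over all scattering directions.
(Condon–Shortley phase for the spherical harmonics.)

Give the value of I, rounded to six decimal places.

0.000000

1 + 0 − 3 = -2 ≠ 0: azimuthal integral kills it; I = 0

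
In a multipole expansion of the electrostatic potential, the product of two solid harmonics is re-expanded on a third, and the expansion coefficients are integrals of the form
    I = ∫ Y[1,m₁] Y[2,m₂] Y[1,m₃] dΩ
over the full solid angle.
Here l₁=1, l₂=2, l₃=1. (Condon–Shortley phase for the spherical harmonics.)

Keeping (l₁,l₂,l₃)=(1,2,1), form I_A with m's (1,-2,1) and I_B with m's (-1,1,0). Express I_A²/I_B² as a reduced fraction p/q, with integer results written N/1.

l's match ⇒ only the (l;m) 3-j factors differ between A and B.
A: triangle coeff Δ(1,2,1) = 1/30; Σ_t [0,0]: t=0:+1/4 = 1/4; (3j)²=1/5 [(1 2 1; 1 -2 1)], sign=+1
B: triangle coeff Δ(1,2,1) = 1/30; Σ_t [2,2]: t=2:+1/2 = 1/2; (3j)²=1/10 [(1 2 1; -1 1 0)], sign=-1
I_A²/I_B² = (1/5)/(1/10) = 2/1

2/1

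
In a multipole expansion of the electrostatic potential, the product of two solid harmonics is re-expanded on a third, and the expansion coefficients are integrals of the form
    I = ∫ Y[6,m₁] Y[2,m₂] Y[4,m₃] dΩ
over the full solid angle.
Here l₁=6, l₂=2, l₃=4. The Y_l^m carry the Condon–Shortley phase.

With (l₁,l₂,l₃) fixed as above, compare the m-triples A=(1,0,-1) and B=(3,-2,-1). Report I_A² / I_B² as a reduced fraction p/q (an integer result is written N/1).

5/3

l's match ⇒ only the (l;m) 3-j factors differ between A and B.
A: triangle coeff Δ(6,2,4) = 1/6435; Σ_t [2,2]: t=2:+1/2880 = 1/2880; (3j)²=14/429 [(6 2 4; 1 0 -1)], sign=-1
B: triangle coeff Δ(6,2,4) = 1/6435; Σ_t [0,0]: t=0:+1/17280 = 1/17280; (3j)²=14/715 [(6 2 4; 3 -2 -1)], sign=-1
I_A²/I_B² = (14/429)/(14/715) = 5/3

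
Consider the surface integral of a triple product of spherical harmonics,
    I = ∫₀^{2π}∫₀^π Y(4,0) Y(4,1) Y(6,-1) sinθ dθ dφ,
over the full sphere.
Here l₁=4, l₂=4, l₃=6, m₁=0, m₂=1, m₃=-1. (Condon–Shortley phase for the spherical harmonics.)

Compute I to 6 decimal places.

m-sum 0 ✓  L=14 even ✓  0≤6≤8 ✓
Π(2lᵢ+1) = 9×9×13 = 1053
triangle coeff Δ(4,4,6) = 1/1261260
Σ_t [0,2]: t=0:+1/4608 t=1:−1/1296 t=2:+1/4608 = -7/20736
(3j)²=20/1287 [(4 4 6; 0 0 0)], sign=-1
Σ_t [0,2]: t=0:+1/11520 t=1:−1/1728 t=2:+1/3456 = -7/34560
(3j)²=7/858 [(4 4 6; 0 1 -1)], sign=+1
⇒ 4πI² = 210/1573
I = (-1)√(210/1573/(4π)) = -0.10307192

-0.103072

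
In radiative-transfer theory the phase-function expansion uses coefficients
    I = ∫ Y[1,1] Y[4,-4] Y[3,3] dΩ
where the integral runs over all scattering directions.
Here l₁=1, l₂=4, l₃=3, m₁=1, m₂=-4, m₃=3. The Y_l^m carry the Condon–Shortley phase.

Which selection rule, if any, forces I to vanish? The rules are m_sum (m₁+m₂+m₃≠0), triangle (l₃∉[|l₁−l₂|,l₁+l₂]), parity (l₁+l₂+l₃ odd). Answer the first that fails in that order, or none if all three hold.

azimuthal sum: 1 − 4 + 3 = 0  ✓
3 ≤ 3 ≤ 5 (triangle on l)  ✓
L = 1 + 4 + 3 = 8 (even)  ✓

none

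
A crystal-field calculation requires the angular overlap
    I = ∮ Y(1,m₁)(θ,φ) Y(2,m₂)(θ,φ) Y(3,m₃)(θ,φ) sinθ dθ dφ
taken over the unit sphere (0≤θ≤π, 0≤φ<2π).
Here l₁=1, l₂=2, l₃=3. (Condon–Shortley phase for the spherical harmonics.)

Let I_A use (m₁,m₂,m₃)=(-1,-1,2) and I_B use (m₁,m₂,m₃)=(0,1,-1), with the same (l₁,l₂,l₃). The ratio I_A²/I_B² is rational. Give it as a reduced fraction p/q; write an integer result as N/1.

5/4

Shared (l₁,l₂,l₃)=(1,2,3): N and (l;000)² cancel in I_A²/I_B².
A: Δ = 0!·2!·4!/7! = 1/105; Racah Σ t=0..0: t=0:+1/12 = 1/12; ⇒ 3j(1 2 3; -1 -1 2)² = 2/21, sgn -1
B: Δ = 0!·2!·4!/7! = 1/105; Racah Σ t=0..0: t=0:+1/6 = 1/6; ⇒ 3j(1 2 3; 0 1 -1)² = 8/105, sgn +1
I_A²/I_B² = (2/21)/(8/105) = 5/4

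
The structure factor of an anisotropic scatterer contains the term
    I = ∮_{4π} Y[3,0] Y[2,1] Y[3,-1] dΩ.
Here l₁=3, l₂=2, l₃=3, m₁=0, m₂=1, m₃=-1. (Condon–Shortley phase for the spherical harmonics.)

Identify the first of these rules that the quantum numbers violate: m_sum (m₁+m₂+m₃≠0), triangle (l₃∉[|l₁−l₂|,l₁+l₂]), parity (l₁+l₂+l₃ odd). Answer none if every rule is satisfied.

none

Σmᵢ = 0  ✓
l₃∈[|l₁−l₂|,l₁+l₂]=[1,5], have l₃=3  ✓
Σlᵢ = 8 ⇒ even  ✓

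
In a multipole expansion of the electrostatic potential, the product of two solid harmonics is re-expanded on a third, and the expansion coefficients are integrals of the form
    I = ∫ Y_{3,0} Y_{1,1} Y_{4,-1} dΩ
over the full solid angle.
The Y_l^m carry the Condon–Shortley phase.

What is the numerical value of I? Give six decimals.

Rules hold: Σm=0, L=8 even, 2≤4≤4.
N = 7·3·9 = 189
Δ = 0!·6!·2!/9! = 1/252
Racah Σ t=0..0: t=0:+1/36 = 1/36
⇒ 3j(3 1 4; 0 0 0)² = 4/63, sgn +1
Racah Σ t=0..0: t=0:+1/72 = 1/72
⇒ 3j(3 1 4; 0 1 -1)² = 5/126, sgn -1
4πI² = N·(3j₀)²·(3jₘ)² = 10/21
I = -1·√(0.47619/4π) = -0.19466390

-0.194664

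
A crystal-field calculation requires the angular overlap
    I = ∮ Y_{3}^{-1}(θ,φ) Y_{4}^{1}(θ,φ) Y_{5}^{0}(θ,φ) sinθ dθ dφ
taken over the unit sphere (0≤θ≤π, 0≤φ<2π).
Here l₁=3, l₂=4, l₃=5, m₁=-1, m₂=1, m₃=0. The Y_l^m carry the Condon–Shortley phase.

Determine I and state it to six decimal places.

-0.009577

m-sum 0 ✓  L=12 even ✓  1≤5≤7 ✓
Π(2lᵢ+1) = 7×9×11 = 693
triangle coeff Δ(3,4,5) = 1/180180
Σ_t [0,2]: t=0:+1/576 t=1:−1/144 t=2:+1/576 = -1/288
(3j)²=20/1001 [(3 4 5; 0 0 0)], sign=+1
Σ_t [0,2]: t=0:+1/5760 t=1:−1/288 t=2:+1/288 = 1/5760
(3j)²=1/12012 [(3 4 5; -1 1 0)], sign=-1
⇒ 4πI² = 15/13013
I = (-1)√(15/13013/(4π)) = -0.00957750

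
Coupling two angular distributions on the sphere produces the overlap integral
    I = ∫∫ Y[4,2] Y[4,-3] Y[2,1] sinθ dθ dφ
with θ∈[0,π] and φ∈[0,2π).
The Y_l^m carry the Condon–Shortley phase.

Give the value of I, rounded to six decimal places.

-0.187702

m-sum 0 ✓  L=10 even ✓  0≤2≤8 ✓
Π(2lᵢ+1) = 9×9×5 = 405
triangle coeff Δ(4,4,2) = 1/13860
Σ_t [2,4]: t=2:+1/192 t=3:−1/36 t=4:+1/192 = -5/288
(3j)²=20/693 [(4 4 2; 0 0 0)], sign=-1
Σ_t [0,1]: t=0:+1/1440 t=1:−1/240 = -1/288
(3j)²=5/132 [(4 4 2; 2 -3 1)], sign=+1
⇒ 4πI² = 375/847
I = (-1)√(375/847/(4π)) = -0.18770204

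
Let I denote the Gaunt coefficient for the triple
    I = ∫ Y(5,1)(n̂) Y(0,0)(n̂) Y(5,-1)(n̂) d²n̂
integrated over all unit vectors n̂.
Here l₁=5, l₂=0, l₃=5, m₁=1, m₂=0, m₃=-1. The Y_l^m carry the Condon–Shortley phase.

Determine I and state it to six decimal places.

Rules hold: Σm=0, L=10 even, 5≤5≤5.
N = 11·1·11 = 121
Δ = 0!·10!·0!/11! = 1/11
Racah Σ t=0..0: t=0:+1/14400 = 1/14400
⇒ 3j(5 0 5; 0 0 0)² = 1/11, sgn -1
Racah Σ t=0..0: t=0:+1/17280 = 1/17280
⇒ 3j(5 0 5; 1 0 -1)² = 1/11, sgn +1
4πI² = N·(3j₀)²·(3jₘ)² = 1/1
I = -1·√(1/4π) = -0.28209479

-0.282095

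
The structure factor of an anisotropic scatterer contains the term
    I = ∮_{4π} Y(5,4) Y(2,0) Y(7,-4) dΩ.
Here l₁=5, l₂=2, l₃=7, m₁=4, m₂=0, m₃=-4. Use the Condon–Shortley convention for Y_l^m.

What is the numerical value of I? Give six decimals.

0.145565

m-sum 0 ✓  L=14 even ✓  3≤7≤7 ✓
Π(2lᵢ+1) = 11×5×15 = 825
triangle coeff Δ(5,2,7) = 1/15015
Σ_t [0,0]: t=0:+1/57600 = 1/57600
(3j)²=21/715 [(5 2 7; 0 0 0)], sign=-1
Σ_t [0,0]: t=0:+1/1451520 = 1/1451520
(3j)²=1/91 [(5 2 7; 4 0 -4)], sign=-1
⇒ 4πI² = 45/169
I = (+1)√(45/169/(4π)) = 0.14556534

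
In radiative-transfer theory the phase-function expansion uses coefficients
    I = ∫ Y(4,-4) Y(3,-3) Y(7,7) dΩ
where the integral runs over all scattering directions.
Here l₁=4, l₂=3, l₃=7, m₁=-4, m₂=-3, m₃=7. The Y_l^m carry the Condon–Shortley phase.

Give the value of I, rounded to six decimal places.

-0.369241

Checks pass: Σm=0; 14 even; l₃=7∈[1,7].
(2·4+1)(2·3+1)(2·7+1) = 945
Δ: 0! 8! 6! / 15! → 1/45045
sum: t=0:+1/20736 = 1/20736
3j²(4 3 7; 0 0 0) = Δ·Π!·Σ² = 35/1287  (sign -1)
sum: t=0:+1/29030400 = 1/29030400
3j²(4 3 7; -4 -3 7) = Δ·Π!·Σ² = 1/15  (sign +1)
combine: 4πI² = 945·35/1287·1/15 = 245/143
take √, sign -1: I = -0.36924115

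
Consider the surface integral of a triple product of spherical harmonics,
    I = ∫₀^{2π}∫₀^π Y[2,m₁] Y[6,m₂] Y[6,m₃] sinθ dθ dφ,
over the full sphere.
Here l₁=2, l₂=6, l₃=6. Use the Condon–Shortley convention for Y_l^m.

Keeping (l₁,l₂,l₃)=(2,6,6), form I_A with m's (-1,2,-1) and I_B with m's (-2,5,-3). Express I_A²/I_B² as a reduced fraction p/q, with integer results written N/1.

6/11

Same 2,6,6: normalisation and zero-m 3j drop out of the ratio.
A: Δ: 2! 2! 10! / 15! → 1/90090; sum: t=1:−1/60480 t=2:+1/34560 = 1/80640; 3j²(2 6 6; -1 2 -1) = Δ·Π!·Σ² = 6/1001  (sign -1)
B: Δ: 2! 2! 10! / 15! → 1/90090; sum: t=2:+1/1451520 = 1/1451520; 3j²(2 6 6; -2 5 -3) = Δ·Π!·Σ² = 1/91  (sign -1)
I_A²/I_B² = (6/1001)/(1/91) = 6/11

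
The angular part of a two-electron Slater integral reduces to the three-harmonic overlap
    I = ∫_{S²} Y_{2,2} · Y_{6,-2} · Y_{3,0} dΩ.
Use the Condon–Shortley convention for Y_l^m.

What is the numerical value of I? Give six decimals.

0.000000

l₃=3 ∉ [4,8] — triangle fails ⇒ I = 0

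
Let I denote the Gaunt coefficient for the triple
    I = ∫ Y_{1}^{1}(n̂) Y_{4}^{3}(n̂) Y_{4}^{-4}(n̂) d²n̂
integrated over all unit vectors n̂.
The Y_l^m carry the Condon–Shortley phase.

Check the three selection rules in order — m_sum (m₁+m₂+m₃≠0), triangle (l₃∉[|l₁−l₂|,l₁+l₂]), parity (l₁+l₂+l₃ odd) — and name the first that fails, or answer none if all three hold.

Σmᵢ = 0  ✓
l₃∈[|l₁−l₂|,l₁+l₂]=[3,5], have l₃=4  ✓
Σlᵢ = 9 ⇒ odd  ✗

parity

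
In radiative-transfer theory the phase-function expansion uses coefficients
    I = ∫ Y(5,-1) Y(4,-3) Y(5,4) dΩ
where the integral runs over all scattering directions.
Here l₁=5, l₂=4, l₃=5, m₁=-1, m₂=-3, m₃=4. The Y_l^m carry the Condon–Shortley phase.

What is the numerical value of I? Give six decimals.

m-sum 0 ✓  L=14 even ✓  1≤5≤9 ✓
Π(2lᵢ+1) = 11×9×11 = 1089
triangle coeff Δ(5,4,5) = 1/3153150
Σ_t [0,4]: t=0:+1/69120 t=1:−1/1728 t=2:+1/576 t=3:−1/1728 t=4:+1/69120 = 7/11520
(3j)²=2/143 [(5 4 5; 0 0 0)], sign=-1
Σ_t [0,1]: t=0:+1/103680 t=1:−1/17280 = -1/20736
(3j)²=10/429 [(5 4 5; -1 -3 4)], sign=+1
⇒ 4πI² = 60/169
I = (-1)√(60/169/(4π)) = -0.16808437

-0.168084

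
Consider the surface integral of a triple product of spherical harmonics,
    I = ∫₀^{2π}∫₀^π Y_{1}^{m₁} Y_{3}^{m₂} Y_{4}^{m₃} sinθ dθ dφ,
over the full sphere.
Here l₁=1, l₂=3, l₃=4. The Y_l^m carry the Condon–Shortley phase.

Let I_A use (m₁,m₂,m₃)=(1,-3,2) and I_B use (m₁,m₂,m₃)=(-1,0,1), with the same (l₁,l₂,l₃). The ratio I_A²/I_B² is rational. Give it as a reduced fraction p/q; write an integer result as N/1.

1/10

Same 1,3,4: normalisation and zero-m 3j drop out of the ratio.
A: Δ: 0! 2! 6! / 9! → 1/252; sum: t=0:+1/1440 = 1/1440; 3j²(1 3 4; 1 -3 2) = Δ·Π!·Σ² = 1/252  (sign +1)
B: Δ: 0! 2! 6! / 9! → 1/252; sum: t=0:+1/72 = 1/72; 3j²(1 3 4; -1 0 1) = Δ·Π!·Σ² = 5/126  (sign -1)
I_A²/I_B² = (1/252)/(5/126) = 1/10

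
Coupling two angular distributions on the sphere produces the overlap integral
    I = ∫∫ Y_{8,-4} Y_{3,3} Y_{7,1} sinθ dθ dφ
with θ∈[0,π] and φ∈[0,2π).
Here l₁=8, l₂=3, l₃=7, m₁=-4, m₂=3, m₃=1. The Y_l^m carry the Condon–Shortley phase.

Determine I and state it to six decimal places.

-0.189449

Rules hold: Σm=0, L=18 even, 5≤7≤11.
N = 17·7·15 = 1785
Δ = 4!·12!·2!/19! = 1/5290740
Racah Σ t=1..3: t=1:−1/7257600 t=2:+1/2073600 t=3:−1/7257600 = 1/4838400
⇒ 3j(8 3 7; 0 0 0)² = 252/20995, sgn -1
Racah Σ t=4..4: t=4:+1/46448640 = 1/46448640
⇒ 3j(8 3 7; -4 3 1)² = 2475/117572, sgn +1
4πI² = N·(3j₀)²·(3jₘ)² = 467775/1037153
I = -1·√(0.451018/4π) = -0.18944893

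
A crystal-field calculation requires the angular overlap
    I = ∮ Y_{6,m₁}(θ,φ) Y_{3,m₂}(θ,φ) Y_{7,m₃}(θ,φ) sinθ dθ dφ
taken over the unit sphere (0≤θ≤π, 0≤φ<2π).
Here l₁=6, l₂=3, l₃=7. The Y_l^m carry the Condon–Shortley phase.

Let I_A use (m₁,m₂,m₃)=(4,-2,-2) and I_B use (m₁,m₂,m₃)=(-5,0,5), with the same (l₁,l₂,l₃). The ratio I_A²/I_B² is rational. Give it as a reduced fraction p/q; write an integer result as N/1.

l's match ⇒ only the (l;m) 3-j factors differ between A and B.
A: triangle coeff Δ(6,3,7) = 1/2042040; Σ_t [0,1]: t=0:+1/967680 t=1:−1/8709120 = 1/1088640; (3j)²=800/51051 [(6 3 7; 4 -2 -2)], sign=-1
B: triangle coeff Δ(6,3,7) = 1/2042040; Σ_t [1,2]: t=1:−1/14515200 t=2:+1/4354560 = 1/6220800; (3j)²=77/4420 [(6 3 7; -5 0 5)], sign=+1
I_A²/I_B² = (800/51051)/(77/4420) = 16000/17787

16000/17787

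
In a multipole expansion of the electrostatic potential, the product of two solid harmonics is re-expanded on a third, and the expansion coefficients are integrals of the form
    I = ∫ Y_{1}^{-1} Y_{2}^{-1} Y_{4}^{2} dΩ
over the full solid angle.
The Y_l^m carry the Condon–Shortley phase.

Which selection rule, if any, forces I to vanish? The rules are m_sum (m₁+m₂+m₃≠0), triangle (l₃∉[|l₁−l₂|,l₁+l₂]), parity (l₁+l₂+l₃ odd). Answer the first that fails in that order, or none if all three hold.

Σmᵢ = 0  ✓
l₃∈[|l₁−l₂|,l₁+l₂]=[1,3], have l₃=4  ✗
Σlᵢ = 7 ⇒ odd

triangle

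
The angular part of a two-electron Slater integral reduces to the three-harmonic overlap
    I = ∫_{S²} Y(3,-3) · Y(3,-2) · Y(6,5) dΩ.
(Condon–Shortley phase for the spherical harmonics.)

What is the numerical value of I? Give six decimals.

m-sum 0 ✓  L=12 even ✓  0≤6≤6 ✓
Π(2lᵢ+1) = 7×7×13 = 637
triangle coeff Δ(3,3,6) = 1/12012
Σ_t [0,0]: t=0:+1/1296 = 1/1296
(3j)²=100/3003 [(3 3 6; 0 0 0)], sign=+1
Σ_t [0,0]: t=0:+1/86400 = 1/86400
(3j)²=1/26 [(3 3 6; -3 -2 5)], sign=-1
⇒ 4πI² = 350/429
I = (-1)√(350/429/(4π)) = -0.25480060

-0.254801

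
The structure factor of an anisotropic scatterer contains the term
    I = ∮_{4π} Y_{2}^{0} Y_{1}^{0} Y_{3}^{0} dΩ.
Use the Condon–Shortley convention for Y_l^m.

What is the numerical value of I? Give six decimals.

0.247767

Rules hold: Σm=0, L=6 even, 1≤3≤3.
N = 5·3·7 = 105
Δ = 0!·4!·2!/7! = 1/105
Racah Σ t=0..0: t=0:+1/4 = 1/4
⇒ 3j(2 1 3; 0 0 0)² = 3/35, sgn -1
(m-triple is (0,0,0) — same symbol as above.)
4πI² = N·(3j₀)²·(3jₘ)² = 27/35
I = +1·√(0.771429/4π) = 0.24776670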